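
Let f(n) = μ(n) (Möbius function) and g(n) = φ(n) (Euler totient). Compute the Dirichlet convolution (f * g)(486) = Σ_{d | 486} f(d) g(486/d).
(μ * φ)(486) = 0

Divisors of 486: [1, 2, 3, 6, 9, 18, 27, 54, 81, 162, 243, 486]. For each d | 486:
  d = 1: μ(1) · φ(486/1) = 1 · 162 = 162
  d = 2: μ(2) · φ(486/2) = -1 · 162 = -162
  d = 3: μ(3) · φ(486/3) = -1 · 54 = -54
  d = 6: μ(6) · φ(486/6) = 1 · 54 = 54
  d = 9: μ(9) · φ(486/9) = 0 · 18 = 0
  d = 18: μ(18) · φ(486/18) = 0 · 18 = 0
  d = 27: μ(27) · φ(486/27) = 0 · 6 = 0
  d = 54: μ(54) · φ(486/54) = 0 · 6 = 0
  d = 81: μ(81) · φ(486/81) = 0 · 2 = 0
  d = 162: μ(162) · φ(486/162) = 0 · 2 = 0
  d = 243: μ(243) · φ(486/243) = 0 · 1 = 0
  d = 486: μ(486) · φ(486/486) = 0 · 1 = 0
Summing: (μ * φ)(486) = 162 + -162 + -54 + 54 + 0 + 0 + 0 + 0 + 0 + 0 + 0 + 0 = 0.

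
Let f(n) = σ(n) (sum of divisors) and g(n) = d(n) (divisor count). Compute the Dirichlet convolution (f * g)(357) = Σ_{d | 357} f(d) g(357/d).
(σ * d)(357) = 1200

Divisors of 357: [1, 3, 7, 17, 21, 51, 119, 357]. For each d | 357:
  d = 1: σ(1) · d(357/1) = 1 · 8 = 8
  d = 3: σ(3) · d(357/3) = 4 · 4 = 16
  d = 7: σ(7) · d(357/7) = 8 · 4 = 32
  d = 17: σ(17) · d(357/17) = 18 · 4 = 72
  d = 21: σ(21) · d(357/21) = 32 · 2 = 64
  d = 51: σ(51) · d(357/51) = 72 · 2 = 144
  d = 119: σ(119) · d(357/119) = 144 · 2 = 288
  d = 357: σ(357) · d(357/357) = 576 · 1 = 576
Summing: (σ * d)(357) = 8 + 16 + 32 + 72 + 64 + 144 + 288 + 576 = 1200.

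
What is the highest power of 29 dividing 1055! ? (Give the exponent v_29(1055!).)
v_29(1055!) = 37

Legendre's formula: v_p(n!) = Σ_{k ≥ 1} ⌊n / p^k⌋. For p = 29, n = 1055, the terms are:
  ⌊1055/29^1⌋ = ⌊1055/29⌋ = 36
  ⌊1055/29^2⌋ = ⌊1055/841⌋ = 1
(the next term ⌊1055/29^3⌋ = 0, terminating the sum). Summing: v_29(1055!) = 36 + 1 = 37.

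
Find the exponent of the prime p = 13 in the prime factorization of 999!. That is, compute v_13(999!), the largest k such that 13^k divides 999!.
v_13(999!) = 81

Legendre's formula: v_p(n!) = Σ_{k ≥ 1} ⌊n / p^k⌋. For p = 13, n = 999, the terms are:
  ⌊999/13^1⌋ = ⌊999/13⌋ = 76
  ⌊999/13^2⌋ = ⌊999/169⌋ = 5
(the next term ⌊999/13^3⌋ = 0, terminating the sum). Summing: v_13(999!) = 76 + 5 = 81.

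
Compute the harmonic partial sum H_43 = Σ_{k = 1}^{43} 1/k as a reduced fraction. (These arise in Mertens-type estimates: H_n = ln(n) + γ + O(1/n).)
H_43 = 532145396070491417/122332313750680800

Direct summation: H_43 = 1 + 1/2 + ... + 1/43. The least common denominator is lcm(1, ..., 43) = 9419588158802421600; over this denominator the numerator is 9419588158802421600 + 4709794079401210800 + 3139862719600807200 + 2354897039700605400 + 1883917631760484320 + 1569931359800403600 + 1345655451257488800 + 1177448519850302700 + 1046620906533602400 + 941958815880242160 + 856326196254765600 + 784965679900201800 + 724583704523263200 + 672827725628744400 + 627972543920161440 + 588724259925151350 + 554093421106024800 + 523310453266801200 + 495767797831706400 + 470979407940121080 + 448551817085829600 + 428163098127382800 + 409547311252279200 + 392482839950100900 + 376783526352096864 + 362291852261631600 + 348873635511200800 + 336413862814372200 + 324813384786290400 + 313986271960080720 + 303857682542013600 + 294362129962575675 + 285442065418255200 + 277046710553012400 + 269131090251497760 + 261655226633400600 + 254583463751416800 + 247883898915853200 + 241527901507754400 + 235489703970060540 + 229746052653717600 + 224275908542914800 + 219060189739591200 = 40975195497427839109, so H_43 = 40975195497427839109/9419588158802421600; reducing by gcd(40975195497427839109, 9419588158802421600) = 77 gives 532145396070491417/122332313750680800 ≈ 4.35000. (The PNT-adjacent estimate ln(43) + γ ≈ 4.33842 matches within O(1/n).)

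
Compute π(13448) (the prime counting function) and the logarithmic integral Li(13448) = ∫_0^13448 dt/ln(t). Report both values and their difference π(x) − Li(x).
π(13448) = 1593;  Li(13448) ≈ 1614.32;  π(x) − Li(x) ≈ -21.32.

Direct count of primes ≤ 13448 gives π(13448) = 1593. Numerical evaluation of the logarithmic integral gives Li(13448) ≈ 1614.32. The difference π(x) − Li(x) ≈ -21.32 is typically negative for small/moderate x (Li(x) overestimates), though Littlewood's theorem shows this sign changes infinitely often.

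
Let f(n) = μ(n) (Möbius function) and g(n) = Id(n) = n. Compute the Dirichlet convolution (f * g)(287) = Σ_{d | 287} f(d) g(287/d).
(μ * Id)(287) = 240

Divisors of 287: [1, 7, 41, 287]. For each d | 287:
  d = 1: μ(1) · Id(287/1) = 1 · 287 = 287
  d = 7: μ(7) · Id(287/7) = -1 · 41 = -41
  d = 41: μ(41) · Id(287/41) = -1 · 7 = -7
  d = 287: μ(287) · Id(287/287) = 1 · 1 = 1
Summing: (μ * Id)(287) = 287 + -41 + -7 + 1 = 240.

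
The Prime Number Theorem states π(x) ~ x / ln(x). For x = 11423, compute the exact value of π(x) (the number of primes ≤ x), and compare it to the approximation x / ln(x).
π(11423) = 1378;  x/ln(x) ≈ 1222.58;  relative error ≈ 11.28%.

Directly count primes up to 11423: π(11423) = 1378. The PNT approximation gives 11423/ln(11423) ≈ 11423/9.34338 ≈ 1222.58. Relative error (π(x) − x/ln(x)) / π(x) ≈ 11.28%; the approximation is known to undercount slightly (Li(x) is a better estimate).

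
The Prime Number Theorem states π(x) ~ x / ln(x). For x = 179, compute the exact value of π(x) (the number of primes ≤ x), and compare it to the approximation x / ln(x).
π(179) = 41;  x/ln(x) ≈ 34.51;  relative error ≈ 15.84%.

Directly count primes up to 179: π(179) = 41. The PNT approximation gives 179/ln(179) ≈ 179/5.18739 ≈ 34.51. Relative error (π(x) − x/ln(x)) / π(x) ≈ 15.84%; the approximation is known to undercount slightly (Li(x) is a better estimate).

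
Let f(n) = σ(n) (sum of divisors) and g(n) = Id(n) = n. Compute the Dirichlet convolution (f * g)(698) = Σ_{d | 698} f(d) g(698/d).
(σ * Id)(698) = 3495

Divisors of 698: [1, 2, 349, 698]. For each d | 698:
  d = 1: σ(1) · Id(698/1) = 1 · 698 = 698
  d = 2: σ(2) · Id(698/2) = 3 · 349 = 1047
  d = 349: σ(349) · Id(698/349) = 350 · 2 = 700
  d = 698: σ(698) · Id(698/698) = 1050 · 1 = 1050
Summing: (σ * Id)(698) = 698 + 1047 + 700 + 1050 = 3495.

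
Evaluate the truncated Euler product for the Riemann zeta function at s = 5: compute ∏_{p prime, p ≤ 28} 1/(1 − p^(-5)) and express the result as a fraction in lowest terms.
∏ = 582482264223124461788463317320875/561738592476112179351889397970176

The primes p ≤ 28 are [2, 3, 5, 7, 11, 13, 17, 19, 23]. For each prime, (1 − 1/p^5)^(-1) = p^5 / (p^5 − 1). The product is (1 − 1/2^5)^(-1), (1 − 1/3^5)^(-1), (1 − 1/5^5)^(-1), (1 − 1/7^5)^(-1), (1 − 1/11^5)^(-1), (1 − 1/13^5)^(-1), (1 − 1/17^5)^(-1), (1 − 1/19^5)^(-1), (1 − 1/23^5)^(-1) = ∏ p^5 / (p^5 − 1) = 582482264223124461788463317320875/561738592476112179351889397970176.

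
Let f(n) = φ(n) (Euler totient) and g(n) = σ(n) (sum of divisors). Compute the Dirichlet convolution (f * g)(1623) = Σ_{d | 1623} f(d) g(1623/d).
(φ * σ)(1623) = 6492

Divisors of 1623: [1, 3, 541, 1623]. For each d | 1623:
  d = 1: φ(1) · σ(1623/1) = 1 · 2168 = 2168
  d = 3: φ(3) · σ(1623/3) = 2 · 542 = 1084
  d = 541: φ(541) · σ(1623/541) = 540 · 4 = 2160
  d = 1623: φ(1623) · σ(1623/1623) = 1080 · 1 = 1080
Summing: (φ * σ)(1623) = 2168 + 1084 + 2160 + 1080 = 6492.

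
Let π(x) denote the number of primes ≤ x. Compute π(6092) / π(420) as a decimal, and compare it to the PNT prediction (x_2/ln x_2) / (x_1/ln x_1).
π(6092)/π(420) = 795/81 ≈ 9.8148;  PNT prediction ≈ 10.0534.

π(420) = 81 and π(6092) = 795, so π(6092)/π(420) ≈ 9.8148. The PNT-predicted ratio is (6092/ln(6092)) / (420/ln(420)) ≈ 10.0534. The two agree to within a few percent, as expected.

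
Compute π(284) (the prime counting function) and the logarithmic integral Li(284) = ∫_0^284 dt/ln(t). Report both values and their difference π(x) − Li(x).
π(284) = 61;  Li(284) ≈ 65.52;  π(x) − Li(x) ≈ -4.52.

Direct count of primes ≤ 284 gives π(284) = 61. Numerical evaluation of the logarithmic integral gives Li(284) ≈ 65.52. The difference π(x) − Li(x) ≈ -4.52 is typically negative for small/moderate x (Li(x) overestimates), though Littlewood's theorem shows this sign changes infinitely often.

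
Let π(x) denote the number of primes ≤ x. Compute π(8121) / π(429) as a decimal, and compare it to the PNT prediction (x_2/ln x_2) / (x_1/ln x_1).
π(8121)/π(429) = 1021/82 ≈ 12.4512;  PNT prediction ≈ 12.7462.

π(429) = 82 and π(8121) = 1021, so π(8121)/π(429) ≈ 12.4512. The PNT-predicted ratio is (8121/ln(8121)) / (429/ln(429)) ≈ 12.7462. The two agree to within a few percent, as expected.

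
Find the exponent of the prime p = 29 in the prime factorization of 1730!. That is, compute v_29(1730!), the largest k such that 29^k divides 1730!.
v_29(1730!) = 61

Legendre's formula: v_p(n!) = Σ_{k ≥ 1} ⌊n / p^k⌋. For p = 29, n = 1730, the terms are:
  ⌊1730/29^1⌋ = ⌊1730/29⌋ = 59
  ⌊1730/29^2⌋ = ⌊1730/841⌋ = 2
(the next term ⌊1730/29^3⌋ = 0, terminating the sum). Summing: v_29(1730!) = 59 + 2 = 61.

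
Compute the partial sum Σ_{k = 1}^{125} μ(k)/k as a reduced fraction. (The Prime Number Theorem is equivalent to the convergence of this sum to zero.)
Σ μ(k)/k = 23090940688334333795050585396213953208427071/3161005464041760778814520629154366249327468699

Values of μ(k) for 1 ≤ k ≤ 125: μ(1) = 1, μ(2) = -1, μ(3) = -1, μ(5) = -1, μ(6) = 1, μ(7) = -1, μ(10) = 1, μ(11) = -1, μ(13) = -1, μ(14) = 1, μ(15) = 1, μ(17) = -1, μ(19) = -1, μ(21) = 1, μ(22) = 1, μ(23) = -1, μ(26) = 1, μ(29) = -1, μ(30) = -1, μ(31) = -1, μ(33) = 1, μ(34) = 1, μ(35) = 1, μ(37) = -1, μ(38) = 1, μ(39) = 1, μ(41) = -1, μ(42) = -1, μ(43) = -1, μ(46) = 1, μ(47) = -1, μ(51) = 1, μ(53) = -1, μ(55) = 1, μ(57) = 1, μ(58) = 1, μ(59) = -1, μ(61) = -1, μ(62) = 1, μ(65) = 1, μ(66) = -1, μ(67) = -1, μ(69) = 1, μ(70) = -1, μ(71) = -1, μ(73) = -1, μ(74) = 1, μ(77) = 1, μ(78) = -1, μ(79) = -1, μ(82) = 1, μ(83) = -1, μ(85) = 1, μ(86) = 1, μ(87) = 1, μ(89) = -1, μ(91) = 1, μ(93) = 1, μ(94) = 1, μ(95) = 1, μ(97) = -1, μ(101) = -1, μ(102) = -1, μ(103) = -1, μ(105) = -1, μ(106) = 1, μ(107) = -1, μ(109) = -1, μ(110) = -1, μ(111) = 1, μ(113) = -1, μ(114) = -1, μ(115) = 1, μ(118) = 1, μ(119) = 1, μ(122) = 1, μ(123) = 1, with μ = 0 on non-squarefree integers. Summing μ(k)/k for k where μ(k) ≠ 0 gives 23090940688334333795050585396213953208427071/3161005464041760778814520629154366249327468699 ≈ 0.0073. (PNT ⟺ this sum → 0 as n → ∞.)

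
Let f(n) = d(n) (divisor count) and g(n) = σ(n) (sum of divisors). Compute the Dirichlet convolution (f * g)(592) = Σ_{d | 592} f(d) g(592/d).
(d * σ)(592) = 3960

Divisors of 592: [1, 2, 4, 8, 16, 37, 74, 148, 296, 592]. For each d | 592:
  d = 1: d(1) · σ(592/1) = 1 · 1178 = 1178
  d = 2: d(2) · σ(592/2) = 2 · 570 = 1140
  d = 4: d(4) · σ(592/4) = 3 · 266 = 798
  d = 8: d(8) · σ(592/8) = 4 · 114 = 456
  d = 16: d(16) · σ(592/16) = 5 · 38 = 190
  d = 37: d(37) · σ(592/37) = 2 · 31 = 62
  d = 74: d(74) · σ(592/74) = 4 · 15 = 60
  d = 148: d(148) · σ(592/148) = 6 · 7 = 42
  d = 296: d(296) · σ(592/296) = 8 · 3 = 24
  d = 592: d(592) · σ(592/592) = 10 · 1 = 10
Summing: (d * σ)(592) = 1178 + 1140 + 798 + 456 + 190 + 62 + 60 + 42 + 24 + 10 = 3960.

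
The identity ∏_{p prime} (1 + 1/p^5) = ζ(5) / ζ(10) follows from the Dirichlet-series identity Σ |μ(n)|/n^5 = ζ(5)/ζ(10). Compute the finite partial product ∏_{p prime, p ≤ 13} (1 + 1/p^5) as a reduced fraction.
∏ = 3142700502292816/3033799133990625

The primes p ≤ 13 are [2, 3, 5, 7, 11, 13]. For each, (1 + 1/p^5) = (p^5 + 1)/p^5. Multiplying these fractions over p ∈ [2, 3, 5, 7, 11, 13] gives 3142700502292816/3033799133990625. (In the limit P → ∞ this tends to ζ(5)/ζ(10).)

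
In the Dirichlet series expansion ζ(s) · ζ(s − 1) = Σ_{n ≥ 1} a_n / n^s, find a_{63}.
σ(63) = 104

In the product (Σ m^0/m^s)(Σ k / k^s) = Σ (Σ_{d | n} d) / n^s, the coefficient of 1/n^s is σ(n) = Σ_{d | n} d. For n = 63, divisors are [1, 3, 7, 9, 21, 63]; summing: σ(63) = 104.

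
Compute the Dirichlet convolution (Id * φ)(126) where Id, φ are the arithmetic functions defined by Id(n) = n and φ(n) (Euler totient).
(Id * φ)(126) = 819

Divisors of 126: [1, 2, 3, 6, 7, 9, 14, 18, 21, 42, 63, 126]. For each d | 126:
  d = 1: Id(1) · φ(126/1) = 1 · 36 = 36
  d = 2: Id(2) · φ(126/2) = 2 · 36 = 72
  d = 3: Id(3) · φ(126/3) = 3 · 12 = 36
  d = 6: Id(6) · φ(126/6) = 6 · 12 = 72
  d = 7: Id(7) · φ(126/7) = 7 · 6 = 42
  d = 9: Id(9) · φ(126/9) = 9 · 6 = 54
  d = 14: Id(14) · φ(126/14) = 14 · 6 = 84
  d = 18: Id(18) · φ(126/18) = 18 · 6 = 108
  d = 21: Id(21) · φ(126/21) = 21 · 2 = 42
  d = 42: Id(42) · φ(126/42) = 42 · 2 = 84
  d = 63: Id(63) · φ(126/63) = 63 · 1 = 63
  d = 126: Id(126) · φ(126/126) = 126 · 1 = 126
Summing: (Id * φ)(126) = 36 + 72 + 36 + 72 + 42 + 54 + 84 + 108 + 42 + 84 + 63 + 126 = 819.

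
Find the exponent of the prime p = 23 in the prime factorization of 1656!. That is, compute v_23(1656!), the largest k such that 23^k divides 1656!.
v_23(1656!) = 75

Legendre's formula: v_p(n!) = Σ_{k ≥ 1} ⌊n / p^k⌋. For p = 23, n = 1656, the terms are:
  ⌊1656/23^1⌋ = ⌊1656/23⌋ = 72
  ⌊1656/23^2⌋ = ⌊1656/529⌋ = 3
(the next term ⌊1656/23^3⌋ = 0, terminating the sum). Summing: v_23(1656!) = 72 + 3 = 75.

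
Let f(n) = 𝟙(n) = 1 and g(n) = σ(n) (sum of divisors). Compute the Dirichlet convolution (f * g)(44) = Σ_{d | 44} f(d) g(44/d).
(𝟙 * σ)(44) = 143

Divisors of 44: [1, 2, 4, 11, 22, 44]. For each d | 44:
  d = 1: 𝟙(1) · σ(44/1) = 1 · 84 = 84
  d = 2: 𝟙(2) · σ(44/2) = 1 · 36 = 36
  d = 4: 𝟙(4) · σ(44/4) = 1 · 12 = 12
  d = 11: 𝟙(11) · σ(44/11) = 1 · 7 = 7
  d = 22: 𝟙(22) · σ(44/22) = 1 · 3 = 3
  d = 44: 𝟙(44) · σ(44/44) = 1 · 1 = 1
Summing: (𝟙 * σ)(44) = 84 + 36 + 12 + 7 + 3 + 1 = 143.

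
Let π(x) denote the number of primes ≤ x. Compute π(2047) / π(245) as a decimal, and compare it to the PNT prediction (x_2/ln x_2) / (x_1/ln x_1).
π(2047)/π(245) = 309/53 ≈ 5.8302;  PNT prediction ≈ 6.0287.

π(245) = 53 and π(2047) = 309, so π(2047)/π(245) ≈ 5.8302. The PNT-predicted ratio is (2047/ln(2047)) / (245/ln(245)) ≈ 6.0287. The two agree to within a few percent, as expected.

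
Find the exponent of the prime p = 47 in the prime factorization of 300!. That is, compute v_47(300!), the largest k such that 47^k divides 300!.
v_47(300!) = 6

Legendre's formula: v_p(n!) = Σ_{k ≥ 1} ⌊n / p^k⌋. For p = 47, n = 300, the terms are:
  ⌊300/47^1⌋ = ⌊300/47⌋ = 6
(the next term ⌊300/47^2⌋ = 0, terminating the sum). Summing: v_47(300!) = 6 = 6.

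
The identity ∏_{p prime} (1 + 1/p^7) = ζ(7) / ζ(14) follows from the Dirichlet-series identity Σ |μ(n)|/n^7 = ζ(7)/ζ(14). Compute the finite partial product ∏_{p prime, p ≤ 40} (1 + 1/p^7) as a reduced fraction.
∏ = 228018297549409144061012751313154880100808796638571013381923478410878979964928/226144123234654878853445211850814351110881099376313221108562837934941141853125

The primes p ≤ 40 are [2, 3, 5, 7, 11, 13, 17, 19, 23, 29, 31, 37]. For each, (1 + 1/p^7) = (p^7 + 1)/p^7. Multiplying these fractions over p ∈ [2, 3, 5, 7, 11, 13, 17, 19, 23, 29, 31, 37] gives 228018297549409144061012751313154880100808796638571013381923478410878979964928/226144123234654878853445211850814351110881099376313221108562837934941141853125. (In the limit P → ∞ this tends to ζ(7)/ζ(14).)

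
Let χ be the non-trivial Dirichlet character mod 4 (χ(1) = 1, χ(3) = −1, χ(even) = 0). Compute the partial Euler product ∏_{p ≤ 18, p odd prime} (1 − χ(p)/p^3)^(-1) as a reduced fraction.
∏ = 87995602569875/90796952813568

The odd primes p ≤ 18 are [3, 5, 7, 11, 13, 17]. For each, χ(p) = 1 if p ≡ 1 mod 4, χ(p) = −1 if p ≡ 3 mod 4. Taking (1 − χ(p)/p^3)^(-1) = p^3/(p^3 − χ(p)): (1 − (-1)/3^3)^(-1) · (1 − (1)/5^3)^(-1) · (1 − (-1)/7^3)^(-1) · (1 − (-1)/11^3)^(-1) · (1 − (1)/13^3)^(-1) · (1 − (1)/17^3)^(-1) = 87995602569875/90796952813568.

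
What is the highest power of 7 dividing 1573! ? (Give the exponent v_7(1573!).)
v_7(1573!) = 260

Legendre's formula: v_p(n!) = Σ_{k ≥ 1} ⌊n / p^k⌋. For p = 7, n = 1573, the terms are:
  ⌊1573/7^1⌋ = ⌊1573/7⌋ = 224
  ⌊1573/7^2⌋ = ⌊1573/49⌋ = 32
  ⌊1573/7^3⌋ = ⌊1573/343⌋ = 4
(the next term ⌊1573/7^4⌋ = 0, terminating the sum). Summing: v_7(1573!) = 224 + 32 + 4 = 260.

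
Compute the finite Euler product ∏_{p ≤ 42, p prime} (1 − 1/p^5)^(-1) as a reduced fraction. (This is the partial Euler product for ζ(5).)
∏ = 74875808585870055616502751635850749659928795918147986481/72209283302841655787041441691786569299878431940565073920

The primes p ≤ 42 are [2, 3, 5, 7, 11, 13, 17, 19, 23, 29, 31, 37, 41]. For each prime, (1 − 1/p^5)^(-1) = p^5 / (p^5 − 1). The product is (1 − 1/2^5)^(-1), (1 − 1/3^5)^(-1), (1 − 1/5^5)^(-1), (1 − 1/7^5)^(-1), (1 − 1/11^5)^(-1), (1 − 1/13^5)^(-1), (1 − 1/17^5)^(-1), (1 − 1/19^5)^(-1), (1 − 1/23^5)^(-1), (1 − 1/29^5)^(-1), (1 − 1/31^5)^(-1), (1 − 1/37^5)^(-1), (1 − 1/41^5)^(-1) = ∏ p^5 / (p^5 − 1) = 74875808585870055616502751635850749659928795918147986481/72209283302841655787041441691786569299878431940565073920.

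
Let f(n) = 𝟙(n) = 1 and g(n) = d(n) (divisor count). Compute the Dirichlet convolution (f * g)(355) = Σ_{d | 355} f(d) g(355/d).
(𝟙 * d)(355) = 9

Divisors of 355: [1, 5, 71, 355]. For each d | 355:
  d = 1: 𝟙(1) · d(355/1) = 1 · 4 = 4
  d = 5: 𝟙(5) · d(355/5) = 1 · 2 = 2
  d = 71: 𝟙(71) · d(355/71) = 1 · 2 = 2
  d = 355: 𝟙(355) · d(355/355) = 1 · 1 = 1
Summing: (𝟙 * d)(355) = 4 + 2 + 2 + 1 = 9.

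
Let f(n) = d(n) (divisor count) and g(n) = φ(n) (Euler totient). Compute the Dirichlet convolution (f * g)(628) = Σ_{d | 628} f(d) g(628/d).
(d * φ)(628) = 1106

Divisors of 628: [1, 2, 4, 157, 314, 628]. For each d | 628:
  d = 1: d(1) · φ(628/1) = 1 · 312 = 312
  d = 2: d(2) · φ(628/2) = 2 · 156 = 312
  d = 4: d(4) · φ(628/4) = 3 · 156 = 468
  d = 157: d(157) · φ(628/157) = 2 · 2 = 4
  d = 314: d(314) · φ(628/314) = 4 · 1 = 4
  d = 628: d(628) · φ(628/628) = 6 · 1 = 6
Summing: (d * φ)(628) = 312 + 312 + 468 + 4 + 4 + 6 = 1106.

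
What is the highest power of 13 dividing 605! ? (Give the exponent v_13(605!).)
v_13(605!) = 49

Legendre's formula: v_p(n!) = Σ_{k ≥ 1} ⌊n / p^k⌋. For p = 13, n = 605, the terms are:
  ⌊605/13^1⌋ = ⌊605/13⌋ = 46
  ⌊605/13^2⌋ = ⌊605/169⌋ = 3
(the next term ⌊605/13^3⌋ = 0, terminating the sum). Summing: v_13(605!) = 46 + 3 = 49.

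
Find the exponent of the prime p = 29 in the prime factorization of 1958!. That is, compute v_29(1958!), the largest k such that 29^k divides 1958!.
v_29(1958!) = 69

Legendre's formula: v_p(n!) = Σ_{k ≥ 1} ⌊n / p^k⌋. For p = 29, n = 1958, the terms are:
  ⌊1958/29^1⌋ = ⌊1958/29⌋ = 67
  ⌊1958/29^2⌋ = ⌊1958/841⌋ = 2
(the next term ⌊1958/29^3⌋ = 0, terminating the sum). Summing: v_29(1958!) = 67 + 2 = 69.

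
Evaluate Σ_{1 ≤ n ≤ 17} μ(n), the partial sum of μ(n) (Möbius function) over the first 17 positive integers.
Σ_{n ≤ 17} μ(n) = -2

Compute μ(n) for each 1 ≤ n ≤ 17: μ(1) = 1, μ(2) = -1, μ(3) = -1, μ(4) = 0, μ(5) = -1, μ(6) = 1, μ(7) = -1, μ(8) = 0, μ(9) = 0, μ(10) = 1, μ(11) = -1, μ(12) = 0, μ(13) = -1, μ(14) = 1, μ(15) = 1, μ(16) = 0, μ(17) = -1. Summing all 17 values: -2. (Mertens function M(x) = Σ_{n ≤ x} μ(n); on average M(x) should be small (PNT ⟺ M(x) = o(x)).)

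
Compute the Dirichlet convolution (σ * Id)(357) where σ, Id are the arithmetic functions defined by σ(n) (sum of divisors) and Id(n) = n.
(σ * Id)(357) = 3675

Divisors of 357: [1, 3, 7, 17, 21, 51, 119, 357]. For each d | 357:
  d = 1: σ(1) · Id(357/1) = 1 · 357 = 357
  d = 3: σ(3) · Id(357/3) = 4 · 119 = 476
  d = 7: σ(7) · Id(357/7) = 8 · 51 = 408
  d = 17: σ(17) · Id(357/17) = 18 · 21 = 378
  d = 21: σ(21) · Id(357/21) = 32 · 17 = 544
  d = 51: σ(51) · Id(357/51) = 72 · 7 = 504
  d = 119: σ(119) · Id(357/119) = 144 · 3 = 432
  d = 357: σ(357) · Id(357/357) = 576 · 1 = 576
Summing: (σ * Id)(357) = 357 + 476 + 408 + 378 + 544 + 504 + 432 + 576 = 3675.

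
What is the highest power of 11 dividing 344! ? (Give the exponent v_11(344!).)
v_11(344!) = 33

Legendre's formula: v_p(n!) = Σ_{k ≥ 1} ⌊n / p^k⌋. For p = 11, n = 344, the terms are:
  ⌊344/11^1⌋ = ⌊344/11⌋ = 31
  ⌊344/11^2⌋ = ⌊344/121⌋ = 2
(the next term ⌊344/11^3⌋ = 0, terminating the sum). Summing: v_11(344!) = 31 + 2 = 33.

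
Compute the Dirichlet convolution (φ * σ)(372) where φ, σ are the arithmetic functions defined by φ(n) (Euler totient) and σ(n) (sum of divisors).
(φ * σ)(372) = 4464

Divisors of 372: [1, 2, 3, 4, 6, 12, 31, 62, 93, 124, 186, 372]. For each d | 372:
  d = 1: φ(1) · σ(372/1) = 1 · 896 = 896
  d = 2: φ(2) · σ(372/2) = 1 · 384 = 384
  d = 3: φ(3) · σ(372/3) = 2 · 224 = 448
  d = 4: φ(4) · σ(372/4) = 2 · 128 = 256
  d = 6: φ(6) · σ(372/6) = 2 · 96 = 192
  d = 12: φ(12) · σ(372/12) = 4 · 32 = 128
  d = 31: φ(31) · σ(372/31) = 30 · 28 = 840
  d = 62: φ(62) · σ(372/62) = 30 · 12 = 360
  d = 93: φ(93) · σ(372/93) = 60 · 7 = 420
  d = 124: φ(124) · σ(372/124) = 60 · 4 = 240
  d = 186: φ(186) · σ(372/186) = 60 · 3 = 180
  d = 372: φ(372) · σ(372/372) = 120 · 1 = 120
Summing: (φ * σ)(372) = 896 + 384 + 448 + 256 + 192 + 128 + 840 + 360 + 420 + 240 + 180 + 120 = 4464.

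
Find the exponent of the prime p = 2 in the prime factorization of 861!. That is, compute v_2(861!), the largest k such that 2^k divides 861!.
v_2(861!) = 854

Legendre's formula: v_p(n!) = Σ_{k ≥ 1} ⌊n / p^k⌋. For p = 2, n = 861, the terms are:
  ⌊861/2^1⌋ = ⌊861/2⌋ = 430
  ⌊861/2^2⌋ = ⌊861/4⌋ = 215
  ⌊861/2^3⌋ = ⌊861/8⌋ = 107
  ⌊861/2^4⌋ = ⌊861/16⌋ = 53
  ⌊861/2^5⌋ = ⌊861/32⌋ = 26
  ⌊861/2^6⌋ = ⌊861/64⌋ = 13
  ⌊861/2^7⌋ = ⌊861/128⌋ = 6
  ⌊861/2^8⌋ = ⌊861/256⌋ = 3
  ⌊861/2^9⌋ = ⌊861/512⌋ = 1
(the next term ⌊861/2^10⌋ = 0, terminating the sum). Summing: v_2(861!) = 430 + 215 + 107 + 53 + 26 + 13 + 6 + 3 + 1 = 854.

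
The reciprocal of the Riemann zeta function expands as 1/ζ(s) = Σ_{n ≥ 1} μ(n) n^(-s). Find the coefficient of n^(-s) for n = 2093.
μ(2093) = -1

Factor n = 2093 = 7 · 13 · 23. μ(n) = 0 if any exponent ≥ 2 (not squarefree); otherwise μ(n) = (−1)^{ω(n)} where ω(n) is the number of distinct prime factors. Applying: μ(2093) = -1.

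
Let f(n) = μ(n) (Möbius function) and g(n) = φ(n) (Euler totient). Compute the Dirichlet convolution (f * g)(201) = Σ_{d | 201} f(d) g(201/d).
(μ * φ)(201) = 65

Divisors of 201: [1, 3, 67, 201]. For each d | 201:
  d = 1: μ(1) · φ(201/1) = 1 · 132 = 132
  d = 3: μ(3) · φ(201/3) = -1 · 66 = -66
  d = 67: μ(67) · φ(201/67) = -1 · 2 = -2
  d = 201: μ(201) · φ(201/201) = 1 · 1 = 1
Summing: (μ * φ)(201) = 132 + -66 + -2 + 1 = 65.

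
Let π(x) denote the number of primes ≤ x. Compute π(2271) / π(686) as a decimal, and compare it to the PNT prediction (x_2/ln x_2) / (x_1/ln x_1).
π(2271)/π(686) = 337/124 ≈ 2.7177;  PNT prediction ≈ 2.7977.

π(686) = 124 and π(2271) = 337, so π(2271)/π(686) ≈ 2.7177. The PNT-predicted ratio is (2271/ln(2271)) / (686/ln(686)) ≈ 2.7977. The two agree to within a few percent, as expected.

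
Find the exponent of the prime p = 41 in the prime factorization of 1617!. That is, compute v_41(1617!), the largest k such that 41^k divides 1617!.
v_41(1617!) = 39

Legendre's formula: v_p(n!) = Σ_{k ≥ 1} ⌊n / p^k⌋. For p = 41, n = 1617, the terms are:
  ⌊1617/41^1⌋ = ⌊1617/41⌋ = 39
(the next term ⌊1617/41^2⌋ = 0, terminating the sum). Summing: v_41(1617!) = 39 = 39.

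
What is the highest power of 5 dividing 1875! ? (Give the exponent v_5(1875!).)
v_5(1875!) = 468

Legendre's formula: v_p(n!) = Σ_{k ≥ 1} ⌊n / p^k⌋. For p = 5, n = 1875, the terms are:
  ⌊1875/5^1⌋ = ⌊1875/5⌋ = 375
  ⌊1875/5^2⌋ = ⌊1875/25⌋ = 75
  ⌊1875/5^3⌋ = ⌊1875/125⌋ = 15
  ⌊1875/5^4⌋ = ⌊1875/625⌋ = 3
(the next term ⌊1875/5^5⌋ = 0, terminating the sum). Summing: v_5(1875!) = 375 + 75 + 15 + 3 = 468.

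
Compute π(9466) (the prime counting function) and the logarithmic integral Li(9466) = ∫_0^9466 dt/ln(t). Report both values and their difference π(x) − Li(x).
π(9466) = 1172;  Li(9466) ≈ 1187.99;  π(x) − Li(x) ≈ -15.99.

Direct count of primes ≤ 9466 gives π(9466) = 1172. Numerical evaluation of the logarithmic integral gives Li(9466) ≈ 1187.99. The difference π(x) − Li(x) ≈ -15.99 is typically negative for small/moderate x (Li(x) overestimates), though Littlewood's theorem shows this sign changes infinitely often.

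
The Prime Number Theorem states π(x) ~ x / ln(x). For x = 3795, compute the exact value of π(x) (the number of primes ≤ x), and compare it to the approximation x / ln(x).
π(3795) = 527;  x/ln(x) ≈ 460.48;  relative error ≈ 12.62%.

Directly count primes up to 3795: π(3795) = 527. The PNT approximation gives 3795/ln(3795) ≈ 3795/8.24144 ≈ 460.48. Relative error (π(x) − x/ln(x)) / π(x) ≈ 12.62%; the approximation is known to undercount slightly (Li(x) is a better estimate).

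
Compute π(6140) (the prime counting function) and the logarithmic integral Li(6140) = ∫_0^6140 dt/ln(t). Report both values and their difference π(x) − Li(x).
π(6140) = 800;  Li(6140) ≈ 816.49;  π(x) − Li(x) ≈ -16.49.

Direct count of primes ≤ 6140 gives π(6140) = 800. Numerical evaluation of the logarithmic integral gives Li(6140) ≈ 816.49. The difference π(x) − Li(x) ≈ -16.49 is typically negative for small/moderate x (Li(x) overestimates), though Littlewood's theorem shows this sign changes infinitely often.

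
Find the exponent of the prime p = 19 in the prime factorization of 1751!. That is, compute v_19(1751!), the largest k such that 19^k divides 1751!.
v_19(1751!) = 96

Legendre's formula: v_p(n!) = Σ_{k ≥ 1} ⌊n / p^k⌋. For p = 19, n = 1751, the terms are:
  ⌊1751/19^1⌋ = ⌊1751/19⌋ = 92
  ⌊1751/19^2⌋ = ⌊1751/361⌋ = 4
(the next term ⌊1751/19^3⌋ = 0, terminating the sum). Summing: v_19(1751!) = 92 + 4 = 96.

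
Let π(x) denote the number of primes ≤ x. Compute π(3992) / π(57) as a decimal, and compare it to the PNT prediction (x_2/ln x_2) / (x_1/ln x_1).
π(3992)/π(57) = 550/16 ≈ 34.3750;  PNT prediction ≈ 34.1478.

π(57) = 16 and π(3992) = 550, so π(3992)/π(57) ≈ 34.3750. The PNT-predicted ratio is (3992/ln(3992)) / (57/ln(57)) ≈ 34.1478. The two agree to within a few percent, as expected.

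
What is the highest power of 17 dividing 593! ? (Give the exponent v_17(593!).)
v_17(593!) = 36

Legendre's formula: v_p(n!) = Σ_{k ≥ 1} ⌊n / p^k⌋. For p = 17, n = 593, the terms are:
  ⌊593/17^1⌋ = ⌊593/17⌋ = 34
  ⌊593/17^2⌋ = ⌊593/289⌋ = 2
(the next term ⌊593/17^3⌋ = 0, terminating the sum). Summing: v_17(593!) = 34 + 2 = 36.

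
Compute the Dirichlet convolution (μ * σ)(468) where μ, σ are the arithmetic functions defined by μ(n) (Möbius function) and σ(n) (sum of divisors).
(μ * σ)(468) = 468

Divisors of 468: [1, 2, 3, 4, 6, 9, 12, 13, 18, 26, 36, 39, 52, 78, 117, 156, 234, 468]. For each d | 468:
  d = 1: μ(1) · σ(468/1) = 1 · 1274 = 1274
  d = 2: μ(2) · σ(468/2) = -1 · 546 = -546
  d = 3: μ(3) · σ(468/3) = -1 · 392 = -392
  d = 4: μ(4) · σ(468/4) = 0 · 182 = 0
  d = 6: μ(6) · σ(468/6) = 1 · 168 = 168
  d = 9: μ(9) · σ(468/9) = 0 · 98 = 0
  d = 12: μ(12) · σ(468/12) = 0 · 56 = 0
  d = 13: μ(13) · σ(468/13) = -1 · 91 = -91
  d = 18: μ(18) · σ(468/18) = 0 · 42 = 0
  d = 26: μ(26) · σ(468/26) = 1 · 39 = 39
  d = 36: μ(36) · σ(468/36) = 0 · 14 = 0
  d = 39: μ(39) · σ(468/39) = 1 · 28 = 28
  d = 52: μ(52) · σ(468/52) = 0 · 13 = 0
  d = 78: μ(78) · σ(468/78) = -1 · 12 = -12
  d = 117: μ(117) · σ(468/117) = 0 · 7 = 0
  d = 156: μ(156) · σ(468/156) = 0 · 4 = 0
  d = 234: μ(234) · σ(468/234) = 0 · 3 = 0
  d = 468: μ(468) · σ(468/468) = 0 · 1 = 0
Summing: (μ * σ)(468) = 1274 + -546 + -392 + 0 + 168 + 0 + 0 + -91 + 0 + 39 + 0 + 28 + 0 + -12 + 0 + 0 + 0 + 0 = 468.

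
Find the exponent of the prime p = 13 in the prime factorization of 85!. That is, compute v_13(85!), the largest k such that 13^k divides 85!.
v_13(85!) = 6

Legendre's formula: v_p(n!) = Σ_{k ≥ 1} ⌊n / p^k⌋. For p = 13, n = 85, the terms are:
  ⌊85/13^1⌋ = ⌊85/13⌋ = 6
(the next term ⌊85/13^2⌋ = 0, terminating the sum). Summing: v_13(85!) = 6 = 6.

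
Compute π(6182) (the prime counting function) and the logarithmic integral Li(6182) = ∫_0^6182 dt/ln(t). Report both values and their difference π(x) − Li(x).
π(6182) = 804;  Li(6182) ≈ 821.30;  π(x) − Li(x) ≈ -17.30.

Direct count of primes ≤ 6182 gives π(6182) = 804. Numerical evaluation of the logarithmic integral gives Li(6182) ≈ 821.30. The difference π(x) − Li(x) ≈ -17.30 is typically negative for small/moderate x (Li(x) overestimates), though Littlewood's theorem shows this sign changes infinitely often.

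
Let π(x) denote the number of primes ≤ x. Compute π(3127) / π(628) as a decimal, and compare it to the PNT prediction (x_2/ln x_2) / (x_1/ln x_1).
π(3127)/π(628) = 445/114 ≈ 3.9035;  PNT prediction ≈ 3.9861.

π(628) = 114 and π(3127) = 445, so π(3127)/π(628) ≈ 3.9035. The PNT-predicted ratio is (3127/ln(3127)) / (628/ln(628)) ≈ 3.9861. The two agree to within a few percent, as expected.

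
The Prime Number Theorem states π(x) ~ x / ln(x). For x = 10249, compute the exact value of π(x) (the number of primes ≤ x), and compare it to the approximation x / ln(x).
π(10249) = 1256;  x/ln(x) ≈ 1109.81;  relative error ≈ 11.64%.

Directly count primes up to 10249: π(10249) = 1256. The PNT approximation gives 10249/ln(10249) ≈ 10249/9.23494 ≈ 1109.81. Relative error (π(x) − x/ln(x)) / π(x) ≈ 11.64%; the approximation is known to undercount slightly (Li(x) is a better estimate).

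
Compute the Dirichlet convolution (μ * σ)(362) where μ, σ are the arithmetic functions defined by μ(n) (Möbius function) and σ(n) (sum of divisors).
(μ * σ)(362) = 362

Divisors of 362: [1, 2, 181, 362]. For each d | 362:
  d = 1: μ(1) · σ(362/1) = 1 · 546 = 546
  d = 2: μ(2) · σ(362/2) = -1 · 182 = -182
  d = 181: μ(181) · σ(362/181) = -1 · 3 = -3
  d = 362: μ(362) · σ(362/362) = 1 · 1 = 1
Summing: (μ * σ)(362) = 546 + -182 + -3 + 1 = 362.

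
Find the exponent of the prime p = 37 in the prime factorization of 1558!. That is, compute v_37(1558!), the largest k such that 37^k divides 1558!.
v_37(1558!) = 43

Legendre's formula: v_p(n!) = Σ_{k ≥ 1} ⌊n / p^k⌋. For p = 37, n = 1558, the terms are:
  ⌊1558/37^1⌋ = ⌊1558/37⌋ = 42
  ⌊1558/37^2⌋ = ⌊1558/1369⌋ = 1
(the next term ⌊1558/37^3⌋ = 0, terminating the sum). Summing: v_37(1558!) = 42 + 1 = 43.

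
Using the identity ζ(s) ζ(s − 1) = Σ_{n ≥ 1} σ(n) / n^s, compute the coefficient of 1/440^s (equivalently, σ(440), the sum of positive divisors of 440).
σ(440) = 1080

In the product (Σ m^0/m^s)(Σ k / k^s) = Σ (Σ_{d | n} d) / n^s, the coefficient of 1/n^s is σ(n) = Σ_{d | n} d. For n = 440, divisors are [1, 2, 4, 5, 8, 10, 11, 20, 22, 40, 44, 55, 88, 110, 220, 440]; summing: σ(440) = 1080.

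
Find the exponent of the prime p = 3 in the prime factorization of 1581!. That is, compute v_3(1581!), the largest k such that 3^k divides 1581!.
v_3(1581!) = 787

Legendre's formula: v_p(n!) = Σ_{k ≥ 1} ⌊n / p^k⌋. For p = 3, n = 1581, the terms are:
  ⌊1581/3^1⌋ = ⌊1581/3⌋ = 527
  ⌊1581/3^2⌋ = ⌊1581/9⌋ = 175
  ⌊1581/3^3⌋ = ⌊1581/27⌋ = 58
  ⌊1581/3^4⌋ = ⌊1581/81⌋ = 19
  ⌊1581/3^5⌋ = ⌊1581/243⌋ = 6
  ⌊1581/3^6⌋ = ⌊1581/729⌋ = 2
(the next term ⌊1581/3^7⌋ = 0, terminating the sum). Summing: v_3(1581!) = 527 + 175 + 58 + 19 + 6 + 2 = 787.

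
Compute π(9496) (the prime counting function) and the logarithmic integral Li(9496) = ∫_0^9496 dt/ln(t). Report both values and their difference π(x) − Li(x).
π(9496) = 1176;  Li(9496) ≈ 1191.26;  π(x) − Li(x) ≈ -15.26.

Direct count of primes ≤ 9496 gives π(9496) = 1176. Numerical evaluation of the logarithmic integral gives Li(9496) ≈ 1191.26. The difference π(x) − Li(x) ≈ -15.26 is typically negative for small/moderate x (Li(x) overestimates), though Littlewood's theorem shows this sign changes infinitely often.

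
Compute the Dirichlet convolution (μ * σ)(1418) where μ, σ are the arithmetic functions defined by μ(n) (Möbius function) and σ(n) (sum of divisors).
(μ * σ)(1418) = 1418

Divisors of 1418: [1, 2, 709, 1418]. For each d | 1418:
  d = 1: μ(1) · σ(1418/1) = 1 · 2130 = 2130
  d = 2: μ(2) · σ(1418/2) = -1 · 710 = -710
  d = 709: μ(709) · σ(1418/709) = -1 · 3 = -3
  d = 1418: μ(1418) · σ(1418/1418) = 1 · 1 = 1
Summing: (μ * σ)(1418) = 2130 + -710 + -3 + 1 = 1418.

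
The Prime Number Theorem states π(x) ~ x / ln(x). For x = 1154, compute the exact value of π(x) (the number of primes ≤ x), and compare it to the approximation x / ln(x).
π(1154) = 191;  x/ln(x) ≈ 163.66;  relative error ≈ 14.31%.

Directly count primes up to 1154: π(1154) = 191. The PNT approximation gives 1154/ln(1154) ≈ 1154/7.05099 ≈ 163.66. Relative error (π(x) − x/ln(x)) / π(x) ≈ 14.31%; the approximation is known to undercount slightly (Li(x) is a better estimate).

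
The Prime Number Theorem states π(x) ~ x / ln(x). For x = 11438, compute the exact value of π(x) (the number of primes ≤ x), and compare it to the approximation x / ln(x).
π(11438) = 1379;  x/ln(x) ≈ 1224.01;  relative error ≈ 11.24%.

Directly count primes up to 11438: π(11438) = 1379. The PNT approximation gives 11438/ln(11438) ≈ 11438/9.34470 ≈ 1224.01. Relative error (π(x) − x/ln(x)) / π(x) ≈ 11.24%; the approximation is known to undercount slightly (Li(x) is a better estimate).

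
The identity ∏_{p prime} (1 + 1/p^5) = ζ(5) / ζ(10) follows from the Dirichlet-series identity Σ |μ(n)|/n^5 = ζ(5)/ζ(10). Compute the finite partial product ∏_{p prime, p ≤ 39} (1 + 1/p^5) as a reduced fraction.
∏ = 233011615725255938572288274478934396372114341888/224936953086109917286174853620680141509079739945

The primes p ≤ 39 are [2, 3, 5, 7, 11, 13, 17, 19, 23, 29, 31, 37]. For each, (1 + 1/p^5) = (p^5 + 1)/p^5. Multiplying these fractions over p ∈ [2, 3, 5, 7, 11, 13, 17, 19, 23, 29, 31, 37] gives 233011615725255938572288274478934396372114341888/224936953086109917286174853620680141509079739945. (In the limit P → ∞ this tends to ζ(5)/ζ(10).)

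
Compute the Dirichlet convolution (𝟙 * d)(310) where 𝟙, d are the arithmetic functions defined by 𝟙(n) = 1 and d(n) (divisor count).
(𝟙 * d)(310) = 27

Divisors of 310: [1, 2, 5, 10, 31, 62, 155, 310]. For each d | 310:
  d = 1: 𝟙(1) · d(310/1) = 1 · 8 = 8
  d = 2: 𝟙(2) · d(310/2) = 1 · 4 = 4
  d = 5: 𝟙(5) · d(310/5) = 1 · 4 = 4
  d = 10: 𝟙(10) · d(310/10) = 1 · 2 = 2
  d = 31: 𝟙(31) · d(310/31) = 1 · 4 = 4
  d = 62: 𝟙(62) · d(310/62) = 1 · 2 = 2
  d = 155: 𝟙(155) · d(310/155) = 1 · 2 = 2
  d = 310: 𝟙(310) · d(310/310) = 1 · 1 = 1
Summing: (𝟙 * d)(310) = 8 + 4 + 4 + 2 + 4 + 2 + 2 + 1 = 27.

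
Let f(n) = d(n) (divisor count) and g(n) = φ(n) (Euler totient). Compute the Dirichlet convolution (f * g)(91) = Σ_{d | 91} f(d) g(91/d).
(d * φ)(91) = 112

Divisors of 91: [1, 7, 13, 91]. For each d | 91:
  d = 1: d(1) · φ(91/1) = 1 · 72 = 72
  d = 7: d(7) · φ(91/7) = 2 · 12 = 24
  d = 13: d(13) · φ(91/13) = 2 · 6 = 12
  d = 91: d(91) · φ(91/91) = 4 · 1 = 4
Summing: (d * φ)(91) = 72 + 24 + 12 + 4 = 112.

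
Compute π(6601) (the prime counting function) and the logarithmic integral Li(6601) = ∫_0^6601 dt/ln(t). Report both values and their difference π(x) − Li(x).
π(6601) = 853;  Li(6601) ≈ 869.12;  π(x) − Li(x) ≈ -16.12.

Direct count of primes ≤ 6601 gives π(6601) = 853. Numerical evaluation of the logarithmic integral gives Li(6601) ≈ 869.12. The difference π(x) − Li(x) ≈ -16.12 is typically negative for small/moderate x (Li(x) overestimates), though Littlewood's theorem shows this sign changes infinitely often.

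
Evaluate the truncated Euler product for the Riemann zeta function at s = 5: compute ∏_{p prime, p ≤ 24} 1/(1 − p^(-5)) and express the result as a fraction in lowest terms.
∏ = 582482264223124461788463317320875/561738592476112179351889397970176

The primes p ≤ 24 are [2, 3, 5, 7, 11, 13, 17, 19, 23]. For each prime, (1 − 1/p^5)^(-1) = p^5 / (p^5 − 1). The product is (1 − 1/2^5)^(-1), (1 − 1/3^5)^(-1), (1 − 1/5^5)^(-1), (1 − 1/7^5)^(-1), (1 − 1/11^5)^(-1), (1 − 1/13^5)^(-1), (1 − 1/17^5)^(-1), (1 − 1/19^5)^(-1), (1 − 1/23^5)^(-1) = ∏ p^5 / (p^5 − 1) = 582482264223124461788463317320875/561738592476112179351889397970176.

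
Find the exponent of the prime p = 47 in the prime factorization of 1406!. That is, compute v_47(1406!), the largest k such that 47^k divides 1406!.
v_47(1406!) = 29

Legendre's formula: v_p(n!) = Σ_{k ≥ 1} ⌊n / p^k⌋. For p = 47, n = 1406, the terms are:
  ⌊1406/47^1⌋ = ⌊1406/47⌋ = 29
(the next term ⌊1406/47^2⌋ = 0, terminating the sum). Summing: v_47(1406!) = 29 = 29.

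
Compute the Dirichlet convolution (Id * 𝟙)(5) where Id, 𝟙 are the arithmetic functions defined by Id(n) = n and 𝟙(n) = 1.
(Id * 𝟙)(5) = 6

Divisors of 5: [1, 5]. For each d | 5:
  d = 1: Id(1) · 𝟙(5/1) = 1 · 1 = 1
  d = 5: Id(5) · 𝟙(5/5) = 5 · 1 = 5
Summing: (Id * 𝟙)(5) = 1 + 5 = 6.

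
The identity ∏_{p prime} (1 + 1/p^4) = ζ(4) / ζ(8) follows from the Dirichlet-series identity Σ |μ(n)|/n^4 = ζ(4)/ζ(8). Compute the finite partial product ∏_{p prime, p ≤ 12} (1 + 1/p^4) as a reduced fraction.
∏ = 1918185173881/1779622700625

The primes p ≤ 12 are [2, 3, 5, 7, 11]. For each, (1 + 1/p^4) = (p^4 + 1)/p^4. Multiplying these fractions over p ∈ [2, 3, 5, 7, 11] gives 1918185173881/1779622700625. (In the limit P → ∞ this tends to ζ(4)/ζ(8).)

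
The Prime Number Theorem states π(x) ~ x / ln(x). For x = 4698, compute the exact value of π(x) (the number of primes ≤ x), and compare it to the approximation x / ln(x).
π(4698) = 634;  x/ln(x) ≈ 555.65;  relative error ≈ 12.36%.

Directly count primes up to 4698: π(4698) = 634. The PNT approximation gives 4698/ln(4698) ≈ 4698/8.45489 ≈ 555.65. Relative error (π(x) − x/ln(x)) / π(x) ≈ 12.36%; the approximation is known to undercount slightly (Li(x) is a better estimate).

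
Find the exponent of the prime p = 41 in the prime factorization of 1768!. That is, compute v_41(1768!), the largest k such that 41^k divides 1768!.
v_41(1768!) = 44

Legendre's formula: v_p(n!) = Σ_{k ≥ 1} ⌊n / p^k⌋. For p = 41, n = 1768, the terms are:
  ⌊1768/41^1⌋ = ⌊1768/41⌋ = 43
  ⌊1768/41^2⌋ = ⌊1768/1681⌋ = 1
(the next term ⌊1768/41^3⌋ = 0, terminating the sum). Summing: v_41(1768!) = 43 + 1 = 44.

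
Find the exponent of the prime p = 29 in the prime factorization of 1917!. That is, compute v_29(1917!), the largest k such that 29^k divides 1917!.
v_29(1917!) = 68

Legendre's formula: v_p(n!) = Σ_{k ≥ 1} ⌊n / p^k⌋. For p = 29, n = 1917, the terms are:
  ⌊1917/29^1⌋ = ⌊1917/29⌋ = 66
  ⌊1917/29^2⌋ = ⌊1917/841⌋ = 2
(the next term ⌊1917/29^3⌋ = 0, terminating the sum). Summing: v_29(1917!) = 66 + 2 = 68.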